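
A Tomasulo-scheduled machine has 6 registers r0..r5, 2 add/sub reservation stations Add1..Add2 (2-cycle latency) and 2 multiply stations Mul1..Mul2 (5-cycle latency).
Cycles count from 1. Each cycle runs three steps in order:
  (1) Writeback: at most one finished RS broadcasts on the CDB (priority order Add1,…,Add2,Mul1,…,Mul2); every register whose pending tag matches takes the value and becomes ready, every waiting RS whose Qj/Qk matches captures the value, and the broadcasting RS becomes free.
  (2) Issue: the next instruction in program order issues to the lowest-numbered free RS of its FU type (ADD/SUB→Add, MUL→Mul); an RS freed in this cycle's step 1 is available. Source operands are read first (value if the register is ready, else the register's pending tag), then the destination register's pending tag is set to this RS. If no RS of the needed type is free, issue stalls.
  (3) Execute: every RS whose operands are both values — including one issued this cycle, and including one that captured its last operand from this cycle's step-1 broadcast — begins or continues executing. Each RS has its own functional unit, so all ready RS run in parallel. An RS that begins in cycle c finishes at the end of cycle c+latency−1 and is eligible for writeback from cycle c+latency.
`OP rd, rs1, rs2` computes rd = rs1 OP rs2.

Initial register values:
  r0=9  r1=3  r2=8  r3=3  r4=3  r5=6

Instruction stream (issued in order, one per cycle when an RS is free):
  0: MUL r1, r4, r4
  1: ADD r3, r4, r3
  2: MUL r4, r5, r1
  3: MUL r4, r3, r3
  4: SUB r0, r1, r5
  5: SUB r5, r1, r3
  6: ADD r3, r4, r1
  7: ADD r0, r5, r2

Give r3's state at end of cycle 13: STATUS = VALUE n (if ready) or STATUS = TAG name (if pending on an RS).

cycle 1: issue MUL r1<-Mul1 // r0:9,r1:Mul1,r2:8,r3:3,r4:3,r5:6
cycle 2: issue ADD r3<-Add1 // r0:9,r1:Mul1,r2:8,r3:Add1,r4:3,r5:6
cycle 3: issue MUL r4<-Mul2 // r0:9,r1:Mul1,r2:8,r3:Add1,r4:Mul2,r5:6
cycle 4: CDB Add1=6; stall // r0:9,r1:Mul1,r2:8,r3:6,r4:Mul2,r5:6
cycle 5: stall // r0:9,r1:Mul1,r2:8,r3:6,r4:Mul2,r5:6
cycle 6: CDB Mul1=9; issue MUL r4<-Mul1 // r0:9,r1:9,r2:8,r3:6,r4:Mul1,r5:6
cycle 7: issue SUB r0<-Add1 // r0:Add1,r1:9,r2:8,r3:6,r4:Mul1,r5:6
cycle 8: issue SUB r5<-Add2 // r0:Add1,r1:9,r2:8,r3:6,r4:Mul1,r5:Add2
cycle 9: CDB Add1=3; issue ADD r3<-Add1 // r0:3,r1:9,r2:8,r3:Add1,r4:Mul1,r5:Add2
cycle 10: CDB Add2=3; issue ADD r0<-Add2 // r0:Add2,r1:9,r2:8,r3:Add1,r4:Mul1,r5:3
cycle 11: CDB Mul1=36 // r0:Add2,r1:9,r2:8,r3:Add1,r4:36,r5:3
cycle 12: CDB Add2=11 // r0:11,r1:9,r2:8,r3:Add1,r4:36,r5:3
cycle 13: CDB Add1=45 // r0:11,r1:9,r2:8,r3:45,r4:36,r5:3

STATUS = VALUE 45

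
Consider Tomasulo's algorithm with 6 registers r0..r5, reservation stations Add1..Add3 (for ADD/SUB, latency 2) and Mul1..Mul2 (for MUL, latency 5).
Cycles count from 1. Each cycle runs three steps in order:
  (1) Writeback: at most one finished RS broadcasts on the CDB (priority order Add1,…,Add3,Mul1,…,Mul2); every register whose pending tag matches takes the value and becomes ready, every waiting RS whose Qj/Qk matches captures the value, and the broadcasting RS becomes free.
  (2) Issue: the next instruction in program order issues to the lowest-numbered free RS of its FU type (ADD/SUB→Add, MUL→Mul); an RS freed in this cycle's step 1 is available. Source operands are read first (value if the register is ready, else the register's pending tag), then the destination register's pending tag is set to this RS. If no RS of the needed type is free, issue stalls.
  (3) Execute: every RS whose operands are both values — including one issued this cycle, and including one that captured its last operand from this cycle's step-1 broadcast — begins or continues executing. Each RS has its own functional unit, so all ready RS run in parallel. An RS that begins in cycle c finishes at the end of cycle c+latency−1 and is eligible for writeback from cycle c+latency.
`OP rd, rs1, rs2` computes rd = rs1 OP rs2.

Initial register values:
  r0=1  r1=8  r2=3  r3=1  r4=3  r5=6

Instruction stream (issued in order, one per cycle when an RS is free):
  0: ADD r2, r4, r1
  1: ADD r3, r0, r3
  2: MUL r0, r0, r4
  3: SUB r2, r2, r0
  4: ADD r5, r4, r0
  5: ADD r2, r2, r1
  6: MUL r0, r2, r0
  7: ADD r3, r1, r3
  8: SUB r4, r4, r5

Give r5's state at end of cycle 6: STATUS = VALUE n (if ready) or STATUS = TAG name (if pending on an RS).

cycle 1: issue ADD r2<-Add1 // r0:1,r1:8,r2:Add1,r3:1,r4:3,r5:6
cycle 2: issue ADD r3<-Add2 // r0:1,r1:8,r2:Add1,r3:Add2,r4:3,r5:6
cycle 3: CDB Add1=11; issue MUL r0<-Mul1 // r0:Mul1,r1:8,r2:11,r3:Add2,r4:3,r5:6
cycle 4: CDB Add2=2; issue SUB r2<-Add1 // r0:Mul1,r1:8,r2:Add1,r3:2,r4:3,r5:6
cycle 5: issue ADD r5<-Add2 // r0:Mul1,r1:8,r2:Add1,r3:2,r4:3,r5:Add2
cycle 6: issue ADD r2<-Add3 // r0:Mul1,r1:8,r2:Add3,r3:2,r4:3,r5:Add2

STATUS = TAG Add2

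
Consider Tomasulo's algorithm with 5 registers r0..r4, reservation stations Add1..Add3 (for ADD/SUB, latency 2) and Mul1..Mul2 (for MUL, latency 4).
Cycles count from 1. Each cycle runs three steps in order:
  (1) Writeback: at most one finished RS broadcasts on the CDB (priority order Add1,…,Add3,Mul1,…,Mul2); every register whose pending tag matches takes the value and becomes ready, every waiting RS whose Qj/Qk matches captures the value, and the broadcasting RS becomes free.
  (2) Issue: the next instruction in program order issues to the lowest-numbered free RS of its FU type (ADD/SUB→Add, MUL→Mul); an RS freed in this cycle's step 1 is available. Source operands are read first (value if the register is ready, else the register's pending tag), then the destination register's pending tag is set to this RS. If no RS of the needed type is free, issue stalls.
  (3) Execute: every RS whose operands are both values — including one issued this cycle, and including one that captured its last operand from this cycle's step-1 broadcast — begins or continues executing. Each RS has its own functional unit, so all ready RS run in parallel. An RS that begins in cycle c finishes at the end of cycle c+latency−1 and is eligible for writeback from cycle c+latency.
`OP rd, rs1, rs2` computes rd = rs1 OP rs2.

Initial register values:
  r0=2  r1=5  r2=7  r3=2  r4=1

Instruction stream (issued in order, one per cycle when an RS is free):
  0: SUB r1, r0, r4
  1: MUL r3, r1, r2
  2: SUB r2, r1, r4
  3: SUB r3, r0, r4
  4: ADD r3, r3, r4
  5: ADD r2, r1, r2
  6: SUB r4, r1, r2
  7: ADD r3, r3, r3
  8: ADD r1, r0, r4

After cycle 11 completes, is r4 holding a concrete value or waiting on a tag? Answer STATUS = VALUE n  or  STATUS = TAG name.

cycle 1: issue SUB r1<-Add1 // r0:2,r1:Add1,r2:7,r3:2,r4:1
cycle 2: issue MUL r3<-Mul1 // r0:2,r1:Add1,r2:7,r3:Mul1,r4:1
cycle 3: CDB Add1=1; issue SUB r2<-Add1 // r0:2,r1:1,r2:Add1,r3:Mul1,r4:1
cycle 4: issue SUB r3<-Add2 // r0:2,r1:1,r2:Add1,r3:Add2,r4:1
cycle 5: CDB Add1=0; issue ADD r3<-Add1 // r0:2,r1:1,r2:0,r3:Add1,r4:1
cycle 6: CDB Add2=1; issue ADD r2<-Add2 // r0:2,r1:1,r2:Add2,r3:Add1,r4:1
cycle 7: CDB Mul1=7; issue SUB r4<-Add3 // r0:2,r1:1,r2:Add2,r3:Add1,r4:Add3
cycle 8: CDB Add1=2; issue ADD r3<-Add1 // r0:2,r1:1,r2:Add2,r3:Add1,r4:Add3
cycle 9: CDB Add2=1; issue ADD r1<-Add2 // r0:2,r1:Add2,r2:1,r3:Add1,r4:Add3
cycle 10: CDB Add1=4 // r0:2,r1:Add2,r2:1,r3:4,r4:Add3
cycle 11: CDB Add3=0 // r0:2,r1:Add2,r2:1,r3:4,r4:0

STATUS = VALUE 0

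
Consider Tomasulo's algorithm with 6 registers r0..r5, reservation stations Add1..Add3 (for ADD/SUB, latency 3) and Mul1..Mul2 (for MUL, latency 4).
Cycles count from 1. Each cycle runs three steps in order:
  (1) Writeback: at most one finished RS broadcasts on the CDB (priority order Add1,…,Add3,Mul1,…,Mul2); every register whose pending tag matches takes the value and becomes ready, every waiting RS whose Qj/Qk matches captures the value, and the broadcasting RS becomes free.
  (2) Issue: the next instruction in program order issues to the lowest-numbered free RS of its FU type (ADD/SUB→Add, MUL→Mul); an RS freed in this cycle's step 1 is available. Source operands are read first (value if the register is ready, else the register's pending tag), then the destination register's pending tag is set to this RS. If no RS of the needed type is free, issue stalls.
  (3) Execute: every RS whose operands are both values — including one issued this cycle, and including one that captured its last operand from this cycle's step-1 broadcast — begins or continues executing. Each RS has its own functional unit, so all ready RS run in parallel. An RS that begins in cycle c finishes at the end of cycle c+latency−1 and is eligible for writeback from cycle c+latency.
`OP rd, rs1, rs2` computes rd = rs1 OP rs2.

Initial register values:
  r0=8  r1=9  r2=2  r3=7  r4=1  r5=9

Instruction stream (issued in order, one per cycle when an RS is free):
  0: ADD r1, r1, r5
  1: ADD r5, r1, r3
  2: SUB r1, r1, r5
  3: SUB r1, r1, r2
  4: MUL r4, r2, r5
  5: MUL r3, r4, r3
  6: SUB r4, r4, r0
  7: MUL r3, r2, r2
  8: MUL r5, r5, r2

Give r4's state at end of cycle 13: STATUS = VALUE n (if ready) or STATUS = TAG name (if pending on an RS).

  c1: issue ADD r1<-Add1  regs: r0:8,r1:Add1,r2:2,r3:7,r4:1,r5:9
  c2: issue ADD r5<-Add2  regs: r0:8,r1:Add1,r2:2,r3:7,r4:1,r5:Add2
  c3: issue SUB r1<-Add3  regs: r0:8,r1:Add3,r2:2,r3:7,r4:1,r5:Add2
  c4: CDB Add1=18; issue SUB r1<-Add1  regs: r0:8,r1:Add1,r2:2,r3:7,r4:1,r5:Add2
  c5: issue MUL r4<-Mul1  regs: r0:8,r1:Add1,r2:2,r3:7,r4:Mul1,r5:Add2
  c6: issue MUL r3<-Mul2  regs: r0:8,r1:Add1,r2:2,r3:Mul2,r4:Mul1,r5:Add2
  c7: CDB Add2=25; issue SUB r4<-Add2  regs: r0:8,r1:Add1,r2:2,r3:Mul2,r4:Add2,r5:25
  c8: stall  regs: r0:8,r1:Add1,r2:2,r3:Mul2,r4:Add2,r5:25
  c9: stall  regs: r0:8,r1:Add1,r2:2,r3:Mul2,r4:Add2,r5:25
  c10: CDB Add3=-7; stall  regs: r0:8,r1:Add1,r2:2,r3:Mul2,r4:Add2,r5:25
  c11: CDB Mul1=50; issue MUL r3<-Mul1  regs: r0:8,r1:Add1,r2:2,r3:Mul1,r4:Add2,r5:25
  c12: stall  regs: r0:8,r1:Add1,r2:2,r3:Mul1,r4:Add2,r5:25
  c13: CDB Add1=-9; stall  regs: r0:8,r1:-9,r2:2,r3:Mul1,r4:Add2,r5:25

STATUS = TAG Add2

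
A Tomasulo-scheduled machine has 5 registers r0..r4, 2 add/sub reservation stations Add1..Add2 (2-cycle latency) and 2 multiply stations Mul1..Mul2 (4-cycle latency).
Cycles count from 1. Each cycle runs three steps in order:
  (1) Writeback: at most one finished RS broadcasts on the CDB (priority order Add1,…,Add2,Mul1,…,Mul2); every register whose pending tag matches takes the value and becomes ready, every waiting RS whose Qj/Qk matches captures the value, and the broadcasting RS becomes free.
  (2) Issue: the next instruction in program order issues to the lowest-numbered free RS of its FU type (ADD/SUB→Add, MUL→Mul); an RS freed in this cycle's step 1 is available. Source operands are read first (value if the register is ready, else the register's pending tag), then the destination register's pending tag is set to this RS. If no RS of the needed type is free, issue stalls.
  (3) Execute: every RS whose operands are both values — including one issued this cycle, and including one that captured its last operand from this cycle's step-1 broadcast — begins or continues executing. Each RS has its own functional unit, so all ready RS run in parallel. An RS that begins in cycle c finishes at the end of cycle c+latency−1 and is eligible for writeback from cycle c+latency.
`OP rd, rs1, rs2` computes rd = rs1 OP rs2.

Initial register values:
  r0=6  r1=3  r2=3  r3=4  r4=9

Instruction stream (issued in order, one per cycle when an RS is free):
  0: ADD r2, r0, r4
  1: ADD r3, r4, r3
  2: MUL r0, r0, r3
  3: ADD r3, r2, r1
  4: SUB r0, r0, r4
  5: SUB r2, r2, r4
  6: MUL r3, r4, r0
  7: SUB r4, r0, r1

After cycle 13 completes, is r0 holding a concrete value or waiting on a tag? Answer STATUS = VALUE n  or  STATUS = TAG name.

STATUS = VALUE 69

cycle 1: issue ADD r2<-Add1 // r0:6,r1:3,r2:Add1,r3:4,r4:9
cycle 2: issue ADD r3<-Add2 // r0:6,r1:3,r2:Add1,r3:Add2,r4:9
cycle 3: CDB Add1=15; issue MUL r0<-Mul1 // r0:Mul1,r1:3,r2:15,r3:Add2,r4:9
cycle 4: CDB Add2=13; issue ADD r3<-Add1 // r0:Mul1,r1:3,r2:15,r3:Add1,r4:9
cycle 5: issue SUB r0<-Add2 // r0:Add2,r1:3,r2:15,r3:Add1,r4:9
cycle 6: CDB Add1=18; issue SUB r2<-Add1 // r0:Add2,r1:3,r2:Add1,r3:18,r4:9
cycle 7: issue MUL r3<-Mul2 // r0:Add2,r1:3,r2:Add1,r3:Mul2,r4:9
cycle 8: CDB Add1=6; issue SUB r4<-Add1 // r0:Add2,r1:3,r2:6,r3:Mul2,r4:Add1
cycle 9: CDB Mul1=78 // r0:Add2,r1:3,r2:6,r3:Mul2,r4:Add1
cycle 10: - // r0:Add2,r1:3,r2:6,r3:Mul2,r4:Add1
cycle 11: CDB Add2=69 // r0:69,r1:3,r2:6,r3:Mul2,r4:Add1
cycle 12: - // r0:69,r1:3,r2:6,r3:Mul2,r4:Add1
cycle 13: CDB Add1=66 // r0:69,r1:3,r2:6,r3:Mul2,r4:66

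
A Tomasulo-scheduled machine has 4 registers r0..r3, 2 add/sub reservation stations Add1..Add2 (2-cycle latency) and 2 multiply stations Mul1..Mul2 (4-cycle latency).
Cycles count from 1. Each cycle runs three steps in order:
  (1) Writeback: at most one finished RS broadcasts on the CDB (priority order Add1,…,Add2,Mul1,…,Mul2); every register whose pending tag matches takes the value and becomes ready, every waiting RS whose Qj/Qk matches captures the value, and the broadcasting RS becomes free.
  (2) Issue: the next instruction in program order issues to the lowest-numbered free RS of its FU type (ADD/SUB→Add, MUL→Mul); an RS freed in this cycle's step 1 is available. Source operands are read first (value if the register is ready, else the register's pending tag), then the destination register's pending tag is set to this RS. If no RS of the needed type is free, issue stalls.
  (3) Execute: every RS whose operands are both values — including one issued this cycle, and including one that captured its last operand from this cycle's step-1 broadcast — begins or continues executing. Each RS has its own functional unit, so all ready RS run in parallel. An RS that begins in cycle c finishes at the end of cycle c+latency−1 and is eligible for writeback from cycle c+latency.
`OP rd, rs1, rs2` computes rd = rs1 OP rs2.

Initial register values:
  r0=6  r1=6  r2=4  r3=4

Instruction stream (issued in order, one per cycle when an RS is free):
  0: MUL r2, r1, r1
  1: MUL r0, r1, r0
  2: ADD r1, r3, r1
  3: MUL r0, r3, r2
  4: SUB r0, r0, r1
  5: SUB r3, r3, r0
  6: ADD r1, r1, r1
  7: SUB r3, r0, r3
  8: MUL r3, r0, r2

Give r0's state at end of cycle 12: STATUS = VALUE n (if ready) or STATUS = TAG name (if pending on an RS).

cycle 1: issue MUL r2<-Mul1 // r0:6,r1:6,r2:Mul1,r3:4
cycle 2: issue MUL r0<-Mul2 // r0:Mul2,r1:6,r2:Mul1,r3:4
cycle 3: issue ADD r1<-Add1 // r0:Mul2,r1:Add1,r2:Mul1,r3:4
cycle 4: stall // r0:Mul2,r1:Add1,r2:Mul1,r3:4
cycle 5: CDB Add1=10; stall // r0:Mul2,r1:10,r2:Mul1,r3:4
cycle 6: CDB Mul1=36; issue MUL r0<-Mul1 // r0:Mul1,r1:10,r2:36,r3:4
cycle 7: CDB Mul2=36; issue SUB r0<-Add1 // r0:Add1,r1:10,r2:36,r3:4
cycle 8: issue SUB r3<-Add2 // r0:Add1,r1:10,r2:36,r3:Add2
cycle 9: stall // r0:Add1,r1:10,r2:36,r3:Add2
cycle 10: CDB Mul1=144; stall // r0:Add1,r1:10,r2:36,r3:Add2
cycle 11: stall // r0:Add1,r1:10,r2:36,r3:Add2
cycle 12: CDB Add1=134; issue ADD r1<-Add1 // r0:134,r1:Add1,r2:36,r3:Add2

STATUS = VALUE 134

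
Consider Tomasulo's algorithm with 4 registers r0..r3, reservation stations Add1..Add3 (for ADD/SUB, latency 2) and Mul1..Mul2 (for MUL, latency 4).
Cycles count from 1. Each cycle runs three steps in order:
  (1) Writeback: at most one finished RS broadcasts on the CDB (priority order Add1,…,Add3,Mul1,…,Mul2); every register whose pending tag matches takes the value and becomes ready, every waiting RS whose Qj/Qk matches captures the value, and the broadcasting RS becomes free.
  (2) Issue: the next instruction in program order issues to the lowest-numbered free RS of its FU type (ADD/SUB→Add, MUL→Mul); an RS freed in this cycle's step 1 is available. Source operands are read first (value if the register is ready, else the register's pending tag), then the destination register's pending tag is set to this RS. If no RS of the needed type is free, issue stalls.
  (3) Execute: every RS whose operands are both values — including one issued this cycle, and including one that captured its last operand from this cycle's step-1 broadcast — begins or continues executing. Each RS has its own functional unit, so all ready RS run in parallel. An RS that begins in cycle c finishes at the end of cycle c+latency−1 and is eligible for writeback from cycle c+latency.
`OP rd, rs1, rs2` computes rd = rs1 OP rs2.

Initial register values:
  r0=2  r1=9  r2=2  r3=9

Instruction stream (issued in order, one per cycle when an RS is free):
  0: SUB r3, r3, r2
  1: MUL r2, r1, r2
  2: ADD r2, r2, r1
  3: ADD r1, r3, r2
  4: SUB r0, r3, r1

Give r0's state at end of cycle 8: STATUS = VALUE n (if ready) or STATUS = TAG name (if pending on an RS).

cycle 1: issue SUB r3<-Add1 // r0:2,r1:9,r2:2,r3:Add1
cycle 2: issue MUL r2<-Mul1 // r0:2,r1:9,r2:Mul1,r3:Add1
cycle 3: CDB Add1=7; issue ADD r2<-Add1 // r0:2,r1:9,r2:Add1,r3:7
cycle 4: issue ADD r1<-Add2 // r0:2,r1:Add2,r2:Add1,r3:7
cycle 5: issue SUB r0<-Add3 // r0:Add3,r1:Add2,r2:Add1,r3:7
cycle 6: CDB Mul1=18 // r0:Add3,r1:Add2,r2:Add1,r3:7
cycle 7: - // r0:Add3,r1:Add2,r2:Add1,r3:7
cycle 8: CDB Add1=27 // r0:Add3,r1:Add2,r2:27,r3:7

STATUS = TAG Add3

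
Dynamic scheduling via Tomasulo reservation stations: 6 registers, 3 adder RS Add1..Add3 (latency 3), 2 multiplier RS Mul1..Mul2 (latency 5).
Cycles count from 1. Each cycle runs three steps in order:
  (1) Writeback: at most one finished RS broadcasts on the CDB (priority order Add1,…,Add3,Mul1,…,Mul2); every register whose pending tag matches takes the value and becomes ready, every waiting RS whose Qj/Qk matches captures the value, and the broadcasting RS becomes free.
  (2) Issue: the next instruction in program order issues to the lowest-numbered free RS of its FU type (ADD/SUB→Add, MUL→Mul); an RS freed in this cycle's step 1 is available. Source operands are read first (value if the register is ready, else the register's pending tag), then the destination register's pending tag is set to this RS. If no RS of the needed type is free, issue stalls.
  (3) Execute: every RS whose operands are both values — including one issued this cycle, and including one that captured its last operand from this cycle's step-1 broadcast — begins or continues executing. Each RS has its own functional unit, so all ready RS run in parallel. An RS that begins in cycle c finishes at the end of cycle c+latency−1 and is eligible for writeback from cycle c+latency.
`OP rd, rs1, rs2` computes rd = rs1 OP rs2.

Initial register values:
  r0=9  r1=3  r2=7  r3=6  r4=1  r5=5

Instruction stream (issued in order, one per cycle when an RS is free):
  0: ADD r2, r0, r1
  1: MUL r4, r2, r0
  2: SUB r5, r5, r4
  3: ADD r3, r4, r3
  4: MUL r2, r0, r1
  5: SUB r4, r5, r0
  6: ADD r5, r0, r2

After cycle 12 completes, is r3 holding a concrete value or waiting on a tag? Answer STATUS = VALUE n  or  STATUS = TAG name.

cycle 1: issue ADD r2<-Add1 // r0:9,r1:3,r2:Add1,r3:6,r4:1,r5:5
cycle 2: issue MUL r4<-Mul1 // r0:9,r1:3,r2:Add1,r3:6,r4:Mul1,r5:5
cycle 3: issue SUB r5<-Add2 // r0:9,r1:3,r2:Add1,r3:6,r4:Mul1,r5:Add2
cycle 4: CDB Add1=12; issue ADD r3<-Add1 // r0:9,r1:3,r2:12,r3:Add1,r4:Mul1,r5:Add2
cycle 5: issue MUL r2<-Mul2 // r0:9,r1:3,r2:Mul2,r3:Add1,r4:Mul1,r5:Add2
cycle 6: issue SUB r4<-Add3 // r0:9,r1:3,r2:Mul2,r3:Add1,r4:Add3,r5:Add2
cycle 7: stall // r0:9,r1:3,r2:Mul2,r3:Add1,r4:Add3,r5:Add2
cycle 8: stall // r0:9,r1:3,r2:Mul2,r3:Add1,r4:Add3,r5:Add2
cycle 9: CDB Mul1=108; stall // r0:9,r1:3,r2:Mul2,r3:Add1,r4:Add3,r5:Add2
cycle 10: CDB Mul2=27; stall // r0:9,r1:3,r2:27,r3:Add1,r4:Add3,r5:Add2
cycle 11: stall // r0:9,r1:3,r2:27,r3:Add1,r4:Add3,r5:Add2
cycle 12: CDB Add1=114; issue ADD r5<-Add1 // r0:9,r1:3,r2:27,r3:114,r4:Add3,r5:Add1

STATUS = VALUE 114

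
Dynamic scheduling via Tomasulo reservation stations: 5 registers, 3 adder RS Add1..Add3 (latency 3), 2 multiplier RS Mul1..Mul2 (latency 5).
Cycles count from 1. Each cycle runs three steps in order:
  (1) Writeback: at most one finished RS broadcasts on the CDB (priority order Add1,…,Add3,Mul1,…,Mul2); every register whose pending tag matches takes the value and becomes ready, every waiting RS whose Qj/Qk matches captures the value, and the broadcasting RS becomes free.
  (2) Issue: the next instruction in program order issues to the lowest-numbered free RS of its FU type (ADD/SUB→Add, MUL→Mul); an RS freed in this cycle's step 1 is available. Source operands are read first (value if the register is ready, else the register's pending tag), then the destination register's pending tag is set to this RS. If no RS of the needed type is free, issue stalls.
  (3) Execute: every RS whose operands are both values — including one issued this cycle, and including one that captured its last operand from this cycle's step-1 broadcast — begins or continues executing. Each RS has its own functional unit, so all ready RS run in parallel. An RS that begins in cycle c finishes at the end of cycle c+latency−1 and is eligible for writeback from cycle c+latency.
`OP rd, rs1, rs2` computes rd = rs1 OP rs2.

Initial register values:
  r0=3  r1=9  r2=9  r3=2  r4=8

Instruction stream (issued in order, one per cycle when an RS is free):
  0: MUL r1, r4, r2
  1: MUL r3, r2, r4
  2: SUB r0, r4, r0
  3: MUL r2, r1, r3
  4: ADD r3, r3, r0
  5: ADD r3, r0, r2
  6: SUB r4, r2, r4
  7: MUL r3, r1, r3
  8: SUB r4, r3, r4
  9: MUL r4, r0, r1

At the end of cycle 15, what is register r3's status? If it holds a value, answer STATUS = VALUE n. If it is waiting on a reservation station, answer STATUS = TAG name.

STATUS = TAG Mul2

  c1: issue MUL r1<-Mul1  regs: r0:3,r1:Mul1,r2:9,r3:2,r4:8
  c2: issue MUL r3<-Mul2  regs: r0:3,r1:Mul1,r2:9,r3:Mul2,r4:8
  c3: issue SUB r0<-Add1  regs: r0:Add1,r1:Mul1,r2:9,r3:Mul2,r4:8
  c4: stall  regs: r0:Add1,r1:Mul1,r2:9,r3:Mul2,r4:8
  c5: stall  regs: r0:Add1,r1:Mul1,r2:9,r3:Mul2,r4:8
  c6: CDB Add1=5; stall  regs: r0:5,r1:Mul1,r2:9,r3:Mul2,r4:8
  c7: CDB Mul1=72; issue MUL r2<-Mul1  regs: r0:5,r1:72,r2:Mul1,r3:Mul2,r4:8
  c8: CDB Mul2=72; issue ADD r3<-Add1  regs: r0:5,r1:72,r2:Mul1,r3:Add1,r4:8
  c9: issue ADD r3<-Add2  regs: r0:5,r1:72,r2:Mul1,r3:Add2,r4:8
  c10: issue SUB r4<-Add3  regs: r0:5,r1:72,r2:Mul1,r3:Add2,r4:Add3
  c11: CDB Add1=77; issue MUL r3<-Mul2  regs: r0:5,r1:72,r2:Mul1,r3:Mul2,r4:Add3
  c12: issue SUB r4<-Add1  regs: r0:5,r1:72,r2:Mul1,r3:Mul2,r4:Add1
  c13: CDB Mul1=5184; issue MUL r4<-Mul1  regs: r0:5,r1:72,r2:5184,r3:Mul2,r4:Mul1
  c14: -  regs: r0:5,r1:72,r2:5184,r3:Mul2,r4:Mul1
  c15: -  regs: r0:5,r1:72,r2:5184,r3:Mul2,r4:Mul1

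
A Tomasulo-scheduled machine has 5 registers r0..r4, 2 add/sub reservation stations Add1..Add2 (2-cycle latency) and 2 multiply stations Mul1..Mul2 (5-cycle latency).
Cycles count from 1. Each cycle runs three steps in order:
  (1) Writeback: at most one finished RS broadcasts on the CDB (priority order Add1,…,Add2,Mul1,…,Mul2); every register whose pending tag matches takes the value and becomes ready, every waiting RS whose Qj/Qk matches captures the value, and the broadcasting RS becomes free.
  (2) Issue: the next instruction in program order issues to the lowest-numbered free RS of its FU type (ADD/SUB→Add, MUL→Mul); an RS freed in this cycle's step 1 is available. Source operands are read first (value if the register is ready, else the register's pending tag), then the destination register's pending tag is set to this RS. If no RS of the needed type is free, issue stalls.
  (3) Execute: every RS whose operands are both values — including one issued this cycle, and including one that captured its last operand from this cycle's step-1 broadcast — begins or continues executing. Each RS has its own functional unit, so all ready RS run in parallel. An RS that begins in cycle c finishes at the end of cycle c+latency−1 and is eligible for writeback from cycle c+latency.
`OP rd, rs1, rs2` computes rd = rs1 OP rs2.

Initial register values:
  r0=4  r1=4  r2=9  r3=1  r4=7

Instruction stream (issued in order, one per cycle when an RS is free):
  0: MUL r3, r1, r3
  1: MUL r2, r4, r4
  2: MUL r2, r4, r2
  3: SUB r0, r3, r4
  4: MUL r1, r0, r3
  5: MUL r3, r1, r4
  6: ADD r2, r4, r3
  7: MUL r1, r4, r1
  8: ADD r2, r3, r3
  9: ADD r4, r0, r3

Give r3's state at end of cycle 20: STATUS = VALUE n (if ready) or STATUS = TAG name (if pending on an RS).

STATUS = VALUE -84

cycle 1: issue MUL r3<-Mul1 // r0:4,r1:4,r2:9,r3:Mul1,r4:7
cycle 2: issue MUL r2<-Mul2 // r0:4,r1:4,r2:Mul2,r3:Mul1,r4:7
cycle 3: stall // r0:4,r1:4,r2:Mul2,r3:Mul1,r4:7
cycle 4: stall // r0:4,r1:4,r2:Mul2,r3:Mul1,r4:7
cycle 5: stall // r0:4,r1:4,r2:Mul2,r3:Mul1,r4:7
cycle 6: CDB Mul1=4; issue MUL r2<-Mul1 // r0:4,r1:4,r2:Mul1,r3:4,r4:7
cycle 7: CDB Mul2=49; issue SUB r0<-Add1 // r0:Add1,r1:4,r2:Mul1,r3:4,r4:7
cycle 8: issue MUL r1<-Mul2 // r0:Add1,r1:Mul2,r2:Mul1,r3:4,r4:7
cycle 9: CDB Add1=-3; stall // r0:-3,r1:Mul2,r2:Mul1,r3:4,r4:7
cycle 10: stall // r0:-3,r1:Mul2,r2:Mul1,r3:4,r4:7
cycle 11: stall // r0:-3,r1:Mul2,r2:Mul1,r3:4,r4:7
cycle 12: CDB Mul1=343; issue MUL r3<-Mul1 // r0:-3,r1:Mul2,r2:343,r3:Mul1,r4:7
cycle 13: issue ADD r2<-Add1 // r0:-3,r1:Mul2,r2:Add1,r3:Mul1,r4:7
cycle 14: CDB Mul2=-12; issue MUL r1<-Mul2 // r0:-3,r1:Mul2,r2:Add1,r3:Mul1,r4:7
cycle 15: issue ADD r2<-Add2 // r0:-3,r1:Mul2,r2:Add2,r3:Mul1,r4:7
cycle 16: stall // r0:-3,r1:Mul2,r2:Add2,r3:Mul1,r4:7
cycle 17: stall // r0:-3,r1:Mul2,r2:Add2,r3:Mul1,r4:7
cycle 18: stall // r0:-3,r1:Mul2,r2:Add2,r3:Mul1,r4:7
cycle 19: CDB Mul1=-84; stall // r0:-3,r1:Mul2,r2:Add2,r3:-84,r4:7
cycle 20: CDB Mul2=-84; stall // r0:-3,r1:-84,r2:Add2,r3:-84,r4:7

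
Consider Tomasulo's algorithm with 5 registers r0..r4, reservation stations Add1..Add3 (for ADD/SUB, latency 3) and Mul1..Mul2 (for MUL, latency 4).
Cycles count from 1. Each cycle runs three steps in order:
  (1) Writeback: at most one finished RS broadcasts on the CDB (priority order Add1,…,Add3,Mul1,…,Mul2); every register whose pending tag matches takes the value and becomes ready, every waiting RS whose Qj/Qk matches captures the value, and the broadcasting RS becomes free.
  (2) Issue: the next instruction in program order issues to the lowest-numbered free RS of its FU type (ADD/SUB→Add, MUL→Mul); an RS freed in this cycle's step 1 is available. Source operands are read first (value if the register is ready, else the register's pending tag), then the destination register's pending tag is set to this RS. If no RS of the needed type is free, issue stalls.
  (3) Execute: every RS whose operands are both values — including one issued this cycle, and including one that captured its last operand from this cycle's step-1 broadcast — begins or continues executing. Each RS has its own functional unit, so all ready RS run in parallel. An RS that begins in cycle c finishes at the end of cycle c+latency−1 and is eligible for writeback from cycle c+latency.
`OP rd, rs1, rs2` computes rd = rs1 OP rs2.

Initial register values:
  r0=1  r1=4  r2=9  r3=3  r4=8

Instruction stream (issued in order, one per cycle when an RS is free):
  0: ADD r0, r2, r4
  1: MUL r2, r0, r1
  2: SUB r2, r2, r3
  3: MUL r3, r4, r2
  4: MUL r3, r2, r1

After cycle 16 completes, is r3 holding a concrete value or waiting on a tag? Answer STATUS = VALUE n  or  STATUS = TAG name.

cycle 1: issue ADD r0<-Add1 // r0:Add1,r1:4,r2:9,r3:3,r4:8
cycle 2: issue MUL r2<-Mul1 // r0:Add1,r1:4,r2:Mul1,r3:3,r4:8
cycle 3: issue SUB r2<-Add2 // r0:Add1,r1:4,r2:Add2,r3:3,r4:8
cycle 4: CDB Add1=17; issue MUL r3<-Mul2 // r0:17,r1:4,r2:Add2,r3:Mul2,r4:8
cycle 5: stall // r0:17,r1:4,r2:Add2,r3:Mul2,r4:8
cycle 6: stall // r0:17,r1:4,r2:Add2,r3:Mul2,r4:8
cycle 7: stall // r0:17,r1:4,r2:Add2,r3:Mul2,r4:8
cycle 8: CDB Mul1=68; issue MUL r3<-Mul1 // r0:17,r1:4,r2:Add2,r3:Mul1,r4:8
cycle 9: - // r0:17,r1:4,r2:Add2,r3:Mul1,r4:8
cycle 10: - // r0:17,r1:4,r2:Add2,r3:Mul1,r4:8
cycle 11: CDB Add2=65 // r0:17,r1:4,r2:65,r3:Mul1,r4:8
cycle 12: - // r0:17,r1:4,r2:65,r3:Mul1,r4:8
cycle 13: - // r0:17,r1:4,r2:65,r3:Mul1,r4:8
cycle 14: - // r0:17,r1:4,r2:65,r3:Mul1,r4:8
cycle 15: CDB Mul1=260 // r0:17,r1:4,r2:65,r3:260,r4:8
cycle 16: CDB Mul2=520 // r0:17,r1:4,r2:65,r3:260,r4:8

STATUS = VALUE 260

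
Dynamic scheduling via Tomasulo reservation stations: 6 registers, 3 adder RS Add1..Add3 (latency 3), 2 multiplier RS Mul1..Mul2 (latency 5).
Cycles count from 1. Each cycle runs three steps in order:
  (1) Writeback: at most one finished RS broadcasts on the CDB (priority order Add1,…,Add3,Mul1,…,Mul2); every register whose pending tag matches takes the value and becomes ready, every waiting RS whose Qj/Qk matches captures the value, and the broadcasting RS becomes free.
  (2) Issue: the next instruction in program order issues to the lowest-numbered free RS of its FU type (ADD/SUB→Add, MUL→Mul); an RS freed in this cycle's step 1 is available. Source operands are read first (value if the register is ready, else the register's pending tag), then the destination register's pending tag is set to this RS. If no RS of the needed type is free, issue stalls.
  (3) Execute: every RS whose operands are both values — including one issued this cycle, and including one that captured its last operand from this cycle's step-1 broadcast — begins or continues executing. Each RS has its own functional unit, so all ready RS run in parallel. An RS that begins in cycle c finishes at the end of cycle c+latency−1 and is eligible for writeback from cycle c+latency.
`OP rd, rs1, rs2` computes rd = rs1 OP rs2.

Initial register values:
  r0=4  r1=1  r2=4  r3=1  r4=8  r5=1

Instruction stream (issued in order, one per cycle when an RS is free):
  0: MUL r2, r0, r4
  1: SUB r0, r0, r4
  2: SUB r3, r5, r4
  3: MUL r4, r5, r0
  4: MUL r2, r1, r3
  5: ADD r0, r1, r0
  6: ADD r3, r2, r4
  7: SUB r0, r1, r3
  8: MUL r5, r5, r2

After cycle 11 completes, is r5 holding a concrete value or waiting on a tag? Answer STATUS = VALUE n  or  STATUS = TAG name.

  c1: issue MUL r2<-Mul1  regs: r0:4,r1:1,r2:Mul1,r3:1,r4:8,r5:1
  c2: issue SUB r0<-Add1  regs: r0:Add1,r1:1,r2:Mul1,r3:1,r4:8,r5:1
  c3: issue SUB r3<-Add2  regs: r0:Add1,r1:1,r2:Mul1,r3:Add2,r4:8,r5:1
  c4: issue MUL r4<-Mul2  regs: r0:Add1,r1:1,r2:Mul1,r3:Add2,r4:Mul2,r5:1
  c5: CDB Add1=-4; stall  regs: r0:-4,r1:1,r2:Mul1,r3:Add2,r4:Mul2,r5:1
  c6: CDB Add2=-7; stall  regs: r0:-4,r1:1,r2:Mul1,r3:-7,r4:Mul2,r5:1
  c7: CDB Mul1=32; issue MUL r2<-Mul1  regs: r0:-4,r1:1,r2:Mul1,r3:-7,r4:Mul2,r5:1
  c8: issue ADD r0<-Add1  regs: r0:Add1,r1:1,r2:Mul1,r3:-7,r4:Mul2,r5:1
  c9: issue ADD r3<-Add2  regs: r0:Add1,r1:1,r2:Mul1,r3:Add2,r4:Mul2,r5:1
  c10: CDB Mul2=-4; issue SUB r0<-Add3  regs: r0:Add3,r1:1,r2:Mul1,r3:Add2,r4:-4,r5:1
  c11: CDB Add1=-3; issue MUL r5<-Mul2  regs: r0:Add3,r1:1,r2:Mul1,r3:Add2,r4:-4,r5:Mul2

STATUS = TAG Mul2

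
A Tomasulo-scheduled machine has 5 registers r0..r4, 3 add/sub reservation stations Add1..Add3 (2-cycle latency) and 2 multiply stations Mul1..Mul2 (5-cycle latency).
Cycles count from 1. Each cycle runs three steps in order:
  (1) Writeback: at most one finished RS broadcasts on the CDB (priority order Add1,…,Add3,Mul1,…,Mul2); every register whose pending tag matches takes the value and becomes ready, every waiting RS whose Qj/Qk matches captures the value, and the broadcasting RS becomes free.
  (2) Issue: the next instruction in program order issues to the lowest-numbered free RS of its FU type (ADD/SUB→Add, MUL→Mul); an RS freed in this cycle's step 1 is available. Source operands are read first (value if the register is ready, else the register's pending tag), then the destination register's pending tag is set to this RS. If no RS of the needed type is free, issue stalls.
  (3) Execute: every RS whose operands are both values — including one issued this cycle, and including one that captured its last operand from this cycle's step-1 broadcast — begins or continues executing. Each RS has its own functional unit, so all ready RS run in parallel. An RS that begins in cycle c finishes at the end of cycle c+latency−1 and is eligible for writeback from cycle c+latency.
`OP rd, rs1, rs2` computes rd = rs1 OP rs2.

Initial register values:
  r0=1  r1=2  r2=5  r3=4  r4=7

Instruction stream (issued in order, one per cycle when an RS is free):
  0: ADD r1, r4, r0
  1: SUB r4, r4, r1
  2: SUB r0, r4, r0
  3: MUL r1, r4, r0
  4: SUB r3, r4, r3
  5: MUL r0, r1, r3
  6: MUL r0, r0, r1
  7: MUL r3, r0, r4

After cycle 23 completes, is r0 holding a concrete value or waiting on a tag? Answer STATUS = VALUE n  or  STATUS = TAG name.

c1: issue ADD r1<-Add1 | r0:1,r1:Add1,r2:5,r3:4,r4:7
c2: issue SUB r4<-Add2 | r0:1,r1:Add1,r2:5,r3:4,r4:Add2
c3: CDB Add1=8; issue SUB r0<-Add1 | r0:Add1,r1:8,r2:5,r3:4,r4:Add2
c4: issue MUL r1<-Mul1 | r0:Add1,r1:Mul1,r2:5,r3:4,r4:Add2
c5: CDB Add2=-1; issue SUB r3<-Add2 | r0:Add1,r1:Mul1,r2:5,r3:Add2,r4:-1
c6: issue MUL r0<-Mul2 | r0:Mul2,r1:Mul1,r2:5,r3:Add2,r4:-1
c7: CDB Add1=-2; stall | r0:Mul2,r1:Mul1,r2:5,r3:Add2,r4:-1
c8: CDB Add2=-5; stall | r0:Mul2,r1:Mul1,r2:5,r3:-5,r4:-1
c9: stall | r0:Mul2,r1:Mul1,r2:5,r3:-5,r4:-1
c10: stall | r0:Mul2,r1:Mul1,r2:5,r3:-5,r4:-1
c11: stall | r0:Mul2,r1:Mul1,r2:5,r3:-5,r4:-1
c12: CDB Mul1=2; issue MUL r0<-Mul1 | r0:Mul1,r1:2,r2:5,r3:-5,r4:-1
c13: stall | r0:Mul1,r1:2,r2:5,r3:-5,r4:-1
c14: stall | r0:Mul1,r1:2,r2:5,r3:-5,r4:-1
c15: stall | r0:Mul1,r1:2,r2:5,r3:-5,r4:-1
c16: stall | r0:Mul1,r1:2,r2:5,r3:-5,r4:-1
c17: CDB Mul2=-10; issue MUL r3<-Mul2 | r0:Mul1,r1:2,r2:5,r3:Mul2,r4:-1
c18: - | r0:Mul1,r1:2,r2:5,r3:Mul2,r4:-1
c19: - | r0:Mul1,r1:2,r2:5,r3:Mul2,r4:-1
c20: - | r0:Mul1,r1:2,r2:5,r3:Mul2,r4:-1
c21: - | r0:Mul1,r1:2,r2:5,r3:Mul2,r4:-1
c22: CDB Mul1=-20 | r0:-20,r1:2,r2:5,r3:Mul2,r4:-1
c23: - | r0:-20,r1:2,r2:5,r3:Mul2,r4:-1

STATUS = VALUE -20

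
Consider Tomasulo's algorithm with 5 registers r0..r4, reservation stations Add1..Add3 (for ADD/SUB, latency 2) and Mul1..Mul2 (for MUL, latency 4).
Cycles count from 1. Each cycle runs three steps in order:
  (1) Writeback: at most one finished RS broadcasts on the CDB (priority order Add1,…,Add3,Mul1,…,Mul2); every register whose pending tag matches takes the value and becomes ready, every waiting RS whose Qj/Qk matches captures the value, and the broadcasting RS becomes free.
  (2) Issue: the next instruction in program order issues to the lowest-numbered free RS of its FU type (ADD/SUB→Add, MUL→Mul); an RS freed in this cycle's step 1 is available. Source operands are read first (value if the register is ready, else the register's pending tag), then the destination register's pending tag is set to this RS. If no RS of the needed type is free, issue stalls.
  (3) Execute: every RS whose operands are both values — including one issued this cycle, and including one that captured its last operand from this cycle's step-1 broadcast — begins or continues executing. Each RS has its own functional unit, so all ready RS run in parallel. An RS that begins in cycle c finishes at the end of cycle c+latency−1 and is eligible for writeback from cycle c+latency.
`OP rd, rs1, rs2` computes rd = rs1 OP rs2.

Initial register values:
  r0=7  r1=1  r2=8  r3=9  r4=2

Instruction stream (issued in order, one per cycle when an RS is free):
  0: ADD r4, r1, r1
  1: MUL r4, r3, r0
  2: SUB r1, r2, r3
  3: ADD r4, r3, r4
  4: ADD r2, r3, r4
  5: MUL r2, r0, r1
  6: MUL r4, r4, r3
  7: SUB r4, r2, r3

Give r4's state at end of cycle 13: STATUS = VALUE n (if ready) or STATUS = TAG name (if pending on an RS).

cycle 1: issue ADD r4<-Add1 // r0:7,r1:1,r2:8,r3:9,r4:Add1
cycle 2: issue MUL r4<-Mul1 // r0:7,r1:1,r2:8,r3:9,r4:Mul1
cycle 3: CDB Add1=2; issue SUB r1<-Add1 // r0:7,r1:Add1,r2:8,r3:9,r4:Mul1
cycle 4: issue ADD r4<-Add2 // r0:7,r1:Add1,r2:8,r3:9,r4:Add2
cycle 5: CDB Add1=-1; issue ADD r2<-Add1 // r0:7,r1:-1,r2:Add1,r3:9,r4:Add2
cycle 6: CDB Mul1=63; issue MUL r2<-Mul1 // r0:7,r1:-1,r2:Mul1,r3:9,r4:Add2
cycle 7: issue MUL r4<-Mul2 // r0:7,r1:-1,r2:Mul1,r3:9,r4:Mul2
cycle 8: CDB Add2=72; issue SUB r4<-Add2 // r0:7,r1:-1,r2:Mul1,r3:9,r4:Add2
cycle 9: - // r0:7,r1:-1,r2:Mul1,r3:9,r4:Add2
cycle 10: CDB Add1=81 // r0:7,r1:-1,r2:Mul1,r3:9,r4:Add2
cycle 11: CDB Mul1=-7 // r0:7,r1:-1,r2:-7,r3:9,r4:Add2
cycle 12: CDB Mul2=648 // r0:7,r1:-1,r2:-7,r3:9,r4:Add2
cycle 13: CDB Add2=-16 // r0:7,r1:-1,r2:-7,r3:9,r4:-16

STATUS = VALUE -16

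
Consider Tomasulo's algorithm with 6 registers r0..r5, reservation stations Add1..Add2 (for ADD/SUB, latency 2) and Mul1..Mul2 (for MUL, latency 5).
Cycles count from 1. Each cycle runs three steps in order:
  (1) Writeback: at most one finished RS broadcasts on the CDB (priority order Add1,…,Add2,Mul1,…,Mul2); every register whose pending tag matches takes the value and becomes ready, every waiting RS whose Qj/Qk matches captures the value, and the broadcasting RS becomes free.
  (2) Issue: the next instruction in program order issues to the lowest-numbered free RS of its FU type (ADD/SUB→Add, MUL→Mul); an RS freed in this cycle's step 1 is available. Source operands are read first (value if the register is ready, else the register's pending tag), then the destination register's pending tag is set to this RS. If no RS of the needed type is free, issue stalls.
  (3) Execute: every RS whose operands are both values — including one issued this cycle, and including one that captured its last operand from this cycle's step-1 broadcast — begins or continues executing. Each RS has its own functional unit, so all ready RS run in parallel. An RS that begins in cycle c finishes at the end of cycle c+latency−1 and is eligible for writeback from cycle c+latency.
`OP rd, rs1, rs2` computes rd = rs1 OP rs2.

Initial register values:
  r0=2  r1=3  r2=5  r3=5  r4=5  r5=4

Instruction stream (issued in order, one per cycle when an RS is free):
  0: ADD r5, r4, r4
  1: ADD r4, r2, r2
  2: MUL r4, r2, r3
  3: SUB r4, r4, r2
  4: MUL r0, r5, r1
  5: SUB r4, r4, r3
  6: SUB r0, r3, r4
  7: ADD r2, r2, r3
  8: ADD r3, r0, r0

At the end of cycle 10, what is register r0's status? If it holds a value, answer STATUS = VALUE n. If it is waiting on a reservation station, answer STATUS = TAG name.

STATUS = TAG Add1

cycle 1: issue ADD r5<-Add1 // r0:2,r1:3,r2:5,r3:5,r4:5,r5:Add1
cycle 2: issue ADD r4<-Add2 // r0:2,r1:3,r2:5,r3:5,r4:Add2,r5:Add1
cycle 3: CDB Add1=10; issue MUL r4<-Mul1 // r0:2,r1:3,r2:5,r3:5,r4:Mul1,r5:10
cycle 4: CDB Add2=10; issue SUB r4<-Add1 // r0:2,r1:3,r2:5,r3:5,r4:Add1,r5:10
cycle 5: issue MUL r0<-Mul2 // r0:Mul2,r1:3,r2:5,r3:5,r4:Add1,r5:10
cycle 6: issue SUB r4<-Add2 // r0:Mul2,r1:3,r2:5,r3:5,r4:Add2,r5:10
cycle 7: stall // r0:Mul2,r1:3,r2:5,r3:5,r4:Add2,r5:10
cycle 8: CDB Mul1=25; stall // r0:Mul2,r1:3,r2:5,r3:5,r4:Add2,r5:10
cycle 9: stall // r0:Mul2,r1:3,r2:5,r3:5,r4:Add2,r5:10
cycle 10: CDB Add1=20; issue SUB r0<-Add1 // r0:Add1,r1:3,r2:5,r3:5,r4:Add2,r5:10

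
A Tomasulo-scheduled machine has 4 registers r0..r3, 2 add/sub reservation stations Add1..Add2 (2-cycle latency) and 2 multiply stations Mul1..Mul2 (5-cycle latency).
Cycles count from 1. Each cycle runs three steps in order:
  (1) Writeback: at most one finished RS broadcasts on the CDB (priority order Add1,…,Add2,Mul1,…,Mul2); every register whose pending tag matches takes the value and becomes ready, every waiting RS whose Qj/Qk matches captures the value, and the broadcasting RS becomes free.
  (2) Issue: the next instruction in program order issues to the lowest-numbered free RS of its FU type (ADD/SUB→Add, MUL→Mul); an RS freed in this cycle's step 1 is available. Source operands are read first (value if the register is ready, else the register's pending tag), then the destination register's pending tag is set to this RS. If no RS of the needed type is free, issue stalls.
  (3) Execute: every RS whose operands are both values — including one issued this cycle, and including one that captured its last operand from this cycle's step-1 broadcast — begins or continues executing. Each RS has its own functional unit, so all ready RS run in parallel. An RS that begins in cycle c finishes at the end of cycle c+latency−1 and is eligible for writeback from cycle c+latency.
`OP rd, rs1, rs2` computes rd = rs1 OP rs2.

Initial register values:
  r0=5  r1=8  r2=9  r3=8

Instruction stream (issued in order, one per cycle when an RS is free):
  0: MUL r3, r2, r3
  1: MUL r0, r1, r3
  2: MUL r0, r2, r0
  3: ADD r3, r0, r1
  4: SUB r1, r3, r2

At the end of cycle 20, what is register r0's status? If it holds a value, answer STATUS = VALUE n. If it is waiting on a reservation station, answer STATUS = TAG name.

STATUS = VALUE 5184

cycle 1: issue MUL r3<-Mul1 // r0:5,r1:8,r2:9,r3:Mul1
cycle 2: issue MUL r0<-Mul2 // r0:Mul2,r1:8,r2:9,r3:Mul1
cycle 3: stall // r0:Mul2,r1:8,r2:9,r3:Mul1
cycle 4: stall // r0:Mul2,r1:8,r2:9,r3:Mul1
cycle 5: stall // r0:Mul2,r1:8,r2:9,r3:Mul1
cycle 6: CDB Mul1=72; issue MUL r0<-Mul1 // r0:Mul1,r1:8,r2:9,r3:72
cycle 7: issue ADD r3<-Add1 // r0:Mul1,r1:8,r2:9,r3:Add1
cycle 8: issue SUB r1<-Add2 // r0:Mul1,r1:Add2,r2:9,r3:Add1
cycle 9: - // r0:Mul1,r1:Add2,r2:9,r3:Add1
cycle 10: - // r0:Mul1,r1:Add2,r2:9,r3:Add1
cycle 11: CDB Mul2=576 // r0:Mul1,r1:Add2,r2:9,r3:Add1
cycle 12: - // r0:Mul1,r1:Add2,r2:9,r3:Add1
cycle 13: - // r0:Mul1,r1:Add2,r2:9,r3:Add1
cycle 14: - // r0:Mul1,r1:Add2,r2:9,r3:Add1
cycle 15: - // r0:Mul1,r1:Add2,r2:9,r3:Add1
cycle 16: CDB Mul1=5184 // r0:5184,r1:Add2,r2:9,r3:Add1
cycle 17: - // r0:5184,r1:Add2,r2:9,r3:Add1
cycle 18: CDB Add1=5192 // r0:5184,r1:Add2,r2:9,r3:5192
cycle 19: - // r0:5184,r1:Add2,r2:9,r3:5192
cycle 20: CDB Add2=5183 // r0:5184,r1:5183,r2:9,r3:5192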